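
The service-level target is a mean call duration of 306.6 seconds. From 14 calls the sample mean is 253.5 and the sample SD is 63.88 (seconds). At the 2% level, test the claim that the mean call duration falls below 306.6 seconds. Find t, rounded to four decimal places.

H0: μ = 306.6; H1: μ < 306.6 (one-sample t-test, left-tailed).
t = (x̄ − μ₀)/(s/√n) = (253.5 − 306.6)/(63.88/√14) = -3.1102
df = n − 1 = 13
p-value = P(T ≤ -3.1102) ≈ 0.0041
Since p ≈ 0.0041 < α = 0.02, reject H0; the evidence is statistically significant.

-3.1102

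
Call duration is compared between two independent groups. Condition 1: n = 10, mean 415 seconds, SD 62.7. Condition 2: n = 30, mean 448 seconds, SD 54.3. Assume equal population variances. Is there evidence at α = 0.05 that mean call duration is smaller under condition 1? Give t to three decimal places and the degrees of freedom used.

Let group 1 = condition 1, group 2 = condition 2. H0: μ_1 = μ_2; H1: μ_1 < μ_2 (two-sample pooled-variance t-test, left-tailed).
s_p² = [(10−1)·62.7² + (30−1)·54.3²]/(10+30−2) = 3181.26
t = (415 − 448)/√[3181.26·(1/10 + 1/30)] = -1.602
df = n₁ + n₂ − 2 = 38
p-value = P(T ≤ -1.602) ≈ 0.0587
Since p ≈ 0.0587 > α = 0.05, fail to reject H0; the evidence is not statistically significant.

t = -1.602, df = 38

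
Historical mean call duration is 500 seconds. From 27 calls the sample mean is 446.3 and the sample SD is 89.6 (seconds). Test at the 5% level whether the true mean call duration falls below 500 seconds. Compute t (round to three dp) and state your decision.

t = -3.114; reject H0

H0: μ = 500; H1: μ < 500 (one-sample t-test, left-tailed).
t = (x̄ − μ₀)/(s/√n) = (446.3 − 500)/(89.6/√27) = -3.114
df = n − 1 = 26
p-value = P(T ≤ -3.114) ≈ 0.0022
Since p ≈ 0.0022 < α = 0.05, reject H0; the data support H1.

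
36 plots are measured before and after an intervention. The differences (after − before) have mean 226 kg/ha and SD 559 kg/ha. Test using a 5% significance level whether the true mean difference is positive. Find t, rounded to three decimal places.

2.426

H0: μ_d = 0; H1: μ_d > 0 (paired t-test on the differences, right-tailed).
t = d̄/(s_d/√n) = 226/(559/√36) = 2.426
df = n − 1 = 35
p-value = P(T ≥ 2.426) ≈ 0.0103
Since p ≈ 0.0103 < α = 0.05, reject H0; the evidence is statistically significant.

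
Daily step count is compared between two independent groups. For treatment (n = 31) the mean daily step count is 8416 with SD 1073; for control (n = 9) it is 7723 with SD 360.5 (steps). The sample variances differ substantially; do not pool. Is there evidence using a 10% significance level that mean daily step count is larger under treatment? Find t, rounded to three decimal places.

Let group 1 = treatment, group 2 = control. H0: μ_1 = μ_2; H1: μ_1 > μ_2 (Welch's two-sample t-test, right-tailed).
t = (x̄_1 − x̄_2)/√(s_1²/n_1 + s_2²/n_2) = (8416 − 7723)/√(1073²/31 + 360.5²/9) = 3.051
Welch–Satterthwaite df ≈ 36.93
p-value = P(T ≥ 3.051) ≈ 0.0021
Since p ≈ 0.0021 < α = 0.1, reject H0; the data support H1.

3.051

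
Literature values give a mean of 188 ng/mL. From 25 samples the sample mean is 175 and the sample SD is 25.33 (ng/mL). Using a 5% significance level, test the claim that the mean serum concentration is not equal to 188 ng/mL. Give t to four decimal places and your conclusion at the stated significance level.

t = -2.5661; reject H0

H0: μ = 188; H1: μ ≠ 188 (one-sample t-test, two-sided).
t = (x̄ − μ₀)/(s/√n) = (175 − 188)/(25.33/√25) = -2.5661
df = n − 1 = 24
Two-sided p-value ≈ 0.017
Since p ≈ 0.017 < α = 0.05, reject H0; the evidence is statistically significant.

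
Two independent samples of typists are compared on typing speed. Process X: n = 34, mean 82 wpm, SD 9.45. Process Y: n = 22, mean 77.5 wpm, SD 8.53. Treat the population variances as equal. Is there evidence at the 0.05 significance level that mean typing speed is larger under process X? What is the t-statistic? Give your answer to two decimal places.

1.81

Let group 1 = process X, group 2 = process Y. H0: μ_1 = μ_2; H1: μ_1 > μ_2 (two-sample pooled-variance t-test, right-tailed).
s_p² = [(34−1)·9.45² + (22−1)·8.53²]/(34+22−2) = 82.8697
t = (82 − 77.5)/√[82.8697·(1/34 + 1/22)] = 1.81
df = n₁ + n₂ − 2 = 54
p-value = P(T ≥ 1.81) ≈ 0.038
Since p ≈ 0.038 < α = 0.05, reject H0; the data support H1.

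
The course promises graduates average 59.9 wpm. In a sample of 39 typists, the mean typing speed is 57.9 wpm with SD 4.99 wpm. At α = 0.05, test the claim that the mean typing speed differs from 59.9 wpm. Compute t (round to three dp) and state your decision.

t = -2.503; reject H0

H0: μ = 59.9; H1: μ ≠ 59.9 (one-sample t-test, two-sided).
t = (x̄ − μ₀)/(s/√n) = (57.9 − 59.9)/(4.99/√39) = -2.503
df = n − 1 = 38
Two-sided p-value ≈ 0.0167
Since p ≈ 0.0167 < α = 0.05, reject H0; the evidence is statistically significant.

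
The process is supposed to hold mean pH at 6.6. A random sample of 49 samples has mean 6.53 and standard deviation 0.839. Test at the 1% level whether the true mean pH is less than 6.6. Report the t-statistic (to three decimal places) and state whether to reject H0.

H0: μ = 6.6; H1: μ < 6.6 (one-sample t-test, left-tailed).
t = (x̄ − μ₀)/(s/√n) = (6.53 − 6.6)/(0.839/√49) = -0.584
df = n − 1 = 48
p-value = P(T ≤ -0.584) ≈ 0.2810
Since p ≈ 0.2810 > α = 0.01, fail to reject H0; the data do not provide sufficient evidence against H0.

t = -0.584; fail to reject H0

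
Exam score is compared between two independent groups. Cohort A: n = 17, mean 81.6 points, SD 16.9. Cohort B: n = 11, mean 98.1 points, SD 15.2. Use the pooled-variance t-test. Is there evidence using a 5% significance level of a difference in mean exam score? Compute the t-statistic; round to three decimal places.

-2.621

Let group 1 = cohort A, group 2 = cohort B. H0: μ_1 = μ_2; H1: μ_1 ≠ μ_2 (two-sample pooled-variance t-test, two-sided).
s_p² = [(17−1)·16.9² + (11−1)·15.2²]/(17+11−2) = 264.622
t = (81.6 − 98.1)/√[264.622·(1/17 + 1/11)] = -2.621
df = n₁ + n₂ − 2 = 26
Two-sided p-value ≈ 0.014
Since p ≈ 0.014 < α = 0.05, reject H0; the data support H1.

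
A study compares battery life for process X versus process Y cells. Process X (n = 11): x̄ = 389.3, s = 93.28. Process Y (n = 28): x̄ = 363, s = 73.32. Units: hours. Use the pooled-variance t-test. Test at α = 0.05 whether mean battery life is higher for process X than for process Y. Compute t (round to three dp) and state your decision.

t = 0.933; fail to reject H0

Let group 1 = process X, group 2 = process Y. H0: μ_1 = μ_2; H1: μ_1 > μ_2 (two-sample pooled-variance t-test, right-tailed).
s_p² = [(11−1)·93.28² + (28−1)·73.32²]/(11+28−2) = 6274.56
t = (389.3 − 363)/√[6274.56·(1/11 + 1/28)] = 0.933
df = n₁ + n₂ − 2 = 37
p-value = P(T ≥ 0.933) ≈ 0.1784
Since p ≈ 0.1784 > α = 0.05, fail to reject H0; the evidence is not statistically significant.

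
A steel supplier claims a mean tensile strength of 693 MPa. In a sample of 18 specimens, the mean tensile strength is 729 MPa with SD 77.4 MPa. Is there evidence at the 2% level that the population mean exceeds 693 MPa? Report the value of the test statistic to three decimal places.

1.973

H0: μ = 693; H1: μ > 693 (one-sample t-test, right-tailed).
t = (x̄ − μ₀)/(s/√n) = (729 − 693)/(77.4/√18) = 1.973
df = n − 1 = 17
p-value = P(T ≥ 1.973) ≈ 0.032
Since p ≈ 0.032 > α = 0.02, fail to reject H0; the evidence is not statistically significant.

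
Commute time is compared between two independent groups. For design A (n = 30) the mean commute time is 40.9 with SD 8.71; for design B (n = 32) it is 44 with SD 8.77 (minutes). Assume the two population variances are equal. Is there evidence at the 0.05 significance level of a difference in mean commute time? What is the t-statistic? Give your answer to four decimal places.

Let group 1 = design A, group 2 = design B. H0: μ_1 = μ_2; H1: μ_1 ≠ μ_2 (two-sample pooled-variance t-test, two-sided).
s_p² = [(30−1)·8.71² + (32−1)·8.77²]/(30+32−2) = 76.406
t = (40.9 − 44)/√[76.406·(1/30 + 1/32)] = -1.3955
df = n₁ + n₂ − 2 = 60
Two-sided p-value ≈ 0.1680
Since p ≈ 0.1680 > α = 0.05, fail to reject H0; the evidence is not statistically significant.

-1.3955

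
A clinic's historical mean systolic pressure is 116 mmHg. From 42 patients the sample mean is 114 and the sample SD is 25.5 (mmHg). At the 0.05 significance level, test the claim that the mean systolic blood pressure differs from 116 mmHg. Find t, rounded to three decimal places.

-0.508

H0: μ = 116; H1: μ ≠ 116 (one-sample t-test, two-sided).
t = (x̄ − μ₀)/(s/√n) = (114 − 116)/(25.5/√42) = -0.508
df = n − 1 = 41
Two-sided p-value ≈ 0.614
Since p ≈ 0.614 > α = 0.05, fail to reject H0; the evidence is not statistically significant.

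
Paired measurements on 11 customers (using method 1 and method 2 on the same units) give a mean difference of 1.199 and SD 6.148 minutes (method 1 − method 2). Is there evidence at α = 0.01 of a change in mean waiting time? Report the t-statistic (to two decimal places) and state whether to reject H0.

t = 0.65; fail to reject H0

H0: μ_d = 0; H1: μ_d ≠ 0 (paired t-test on the differences, two-sided).
t = d̄/(s_d/√n) = 1.199/(6.148/√11) = 0.65
df = n − 1 = 10
Two-sided p-value ≈ 0.532
Since p ≈ 0.532 > α = 0.01, fail to reject H0; the evidence is not statistically significant.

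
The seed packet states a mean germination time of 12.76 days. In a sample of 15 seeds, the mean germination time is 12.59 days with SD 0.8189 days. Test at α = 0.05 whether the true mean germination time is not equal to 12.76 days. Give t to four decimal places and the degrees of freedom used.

H0: μ = 12.76; H1: μ ≠ 12.76 (one-sample t-test, two-sided).
t = (x̄ − μ₀)/(s/√n) = (12.59 − 12.76)/(0.8189/√15) = -0.8040
df = n − 1 = 14
Two-sided p-value ≈ 0.4348
Since p ≈ 0.4348 > α = 0.05, fail to reject H0; the evidence is not statistically significant.

t = -0.8040, df = 14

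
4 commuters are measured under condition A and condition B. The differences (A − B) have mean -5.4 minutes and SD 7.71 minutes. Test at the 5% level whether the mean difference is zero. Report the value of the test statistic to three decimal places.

-1.401

H0: μ_d = 0; H1: μ_d ≠ 0 (paired t-test on the differences, two-sided).
t = d̄/(s_d/√n) = -5.4/(7.71/√4) = -1.401
df = n − 1 = 3
Two-sided p-value ≈ 0.2558
Since p ≈ 0.2558 > α = 0.05, fail to reject H0; the evidence is not statistically significant.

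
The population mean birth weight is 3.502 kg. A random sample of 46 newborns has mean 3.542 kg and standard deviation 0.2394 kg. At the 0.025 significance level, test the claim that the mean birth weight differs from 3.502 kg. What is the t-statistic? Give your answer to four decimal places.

1.1332

H0: μ = 3.502; H1: μ ≠ 3.502 (one-sample t-test, two-sided).
t = (x̄ − μ₀)/(s/√n) = (3.542 − 3.502)/(0.2394/√46) = 1.1332
df = n − 1 = 45
Two-sided p-value ≈ 0.263
Since p ≈ 0.263 > α = 0.025, fail to reject H0; the data do not provide sufficient evidence against H0.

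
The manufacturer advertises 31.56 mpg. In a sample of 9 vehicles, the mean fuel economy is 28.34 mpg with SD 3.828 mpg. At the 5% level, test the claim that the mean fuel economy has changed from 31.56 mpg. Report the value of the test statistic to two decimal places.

-2.52

H0: μ = 31.56; H1: μ ≠ 31.56 (one-sample t-test, two-sided).
t = (x̄ − μ₀)/(s/√n) = (28.34 − 31.56)/(3.828/√9) = -2.52
df = n − 1 = 8
Two-sided p-value ≈ 0.036
Since p ≈ 0.036 < α = 0.05, reject H0; the evidence is statistically significant.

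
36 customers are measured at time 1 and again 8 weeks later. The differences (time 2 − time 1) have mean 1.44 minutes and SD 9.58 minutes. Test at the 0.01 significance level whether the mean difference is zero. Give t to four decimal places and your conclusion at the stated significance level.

H0: μ_d = 0; H1: μ_d ≠ 0 (paired t-test on the differences, two-sided).
t = d̄/(s_d/√n) = 1.44/(9.58/√36) = 0.9019
df = n − 1 = 35
Two-sided p-value ≈ 0.373
Since p ≈ 0.373 > α = 0.01, fail to reject H0; the data do not provide sufficient evidence against H0.

t = 0.9019; fail to reject H0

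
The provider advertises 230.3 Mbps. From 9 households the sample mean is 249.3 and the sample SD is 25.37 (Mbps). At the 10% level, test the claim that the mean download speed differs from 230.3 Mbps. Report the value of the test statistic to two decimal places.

H0: μ = 230.3; H1: μ ≠ 230.3 (one-sample t-test, two-sided).
t = (x̄ − μ₀)/(s/√n) = (249.3 − 230.3)/(25.37/√9) = 2.25
df = n − 1 = 8
Two-sided p-value ≈ 0.0548
Since p ≈ 0.0548 < α = 0.1, reject H0; the data support H1.

2.25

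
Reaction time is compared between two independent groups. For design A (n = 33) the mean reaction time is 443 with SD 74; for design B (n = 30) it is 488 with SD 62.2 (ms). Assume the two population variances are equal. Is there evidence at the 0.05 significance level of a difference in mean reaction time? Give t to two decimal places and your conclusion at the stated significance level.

t = -2.60; reject H0

Let group 1 = design A, group 2 = design B. H0: μ_1 = μ_2; H1: μ_1 ≠ μ_2 (two-sample pooled-variance t-test, two-sided).
s_p² = [(33−1)·74² + (30−1)·62.2²]/(33+30−2) = 4711.94
t = (443 − 488)/√[4711.94·(1/33 + 1/30)] = -2.60
df = n₁ + n₂ − 2 = 61
Two-sided p-value ≈ 0.012
Since p ≈ 0.012 < α = 0.05, reject H0; the data support H1.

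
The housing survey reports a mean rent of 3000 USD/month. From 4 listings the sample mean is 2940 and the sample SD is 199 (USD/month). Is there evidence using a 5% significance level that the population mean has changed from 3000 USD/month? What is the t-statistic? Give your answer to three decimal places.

-0.603

H0: μ = 3000; H1: μ ≠ 3000 (one-sample t-test, two-sided).
t = (x̄ − μ₀)/(s/√n) = (2940 − 3000)/(199/√4) = -0.603
df = n − 1 = 3
Two-sided p-value ≈ 0.589
Since p ≈ 0.589 > α = 0.05, fail to reject H0; the evidence is not statistically significant.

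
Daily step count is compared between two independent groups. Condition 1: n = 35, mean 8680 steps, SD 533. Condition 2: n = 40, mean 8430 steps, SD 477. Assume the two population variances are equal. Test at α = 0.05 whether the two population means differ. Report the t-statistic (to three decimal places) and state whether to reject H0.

Let group 1 = condition 1, group 2 = condition 2. H0: μ_1 = μ_2; H1: μ_1 ≠ μ_2 (two-sample pooled-variance t-test, two-sided).
s_p² = [(35−1)·533² + (40−1)·477²]/(35+40−2) = 253872
t = (8680 − 8430)/√[253872·(1/35 + 1/40)] = 2.144
df = n₁ + n₂ − 2 = 73
Two-sided p-value ≈ 0.035
Since p ≈ 0.035 < α = 0.05, reject H0; the data support H1.

t = 2.144; reject H0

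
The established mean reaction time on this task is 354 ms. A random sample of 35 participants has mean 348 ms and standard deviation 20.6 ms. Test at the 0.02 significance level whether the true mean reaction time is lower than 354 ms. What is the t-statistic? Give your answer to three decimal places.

H0: μ = 354; H1: μ < 354 (one-sample t-test, left-tailed).
t = (x̄ − μ₀)/(s/√n) = (348 − 354)/(20.6/√35) = -1.723
df = n − 1 = 34
p-value = P(T ≤ -1.723) ≈ 0.0470
Since p ≈ 0.0470 > α = 0.02, fail to reject H0; the data do not provide sufficient evidence against H0.

-1.723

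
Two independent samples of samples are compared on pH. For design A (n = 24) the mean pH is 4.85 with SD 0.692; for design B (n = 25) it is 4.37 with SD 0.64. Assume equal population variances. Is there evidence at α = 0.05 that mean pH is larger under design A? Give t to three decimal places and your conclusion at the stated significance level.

Let group 1 = design A, group 2 = design B. H0: μ_1 = μ_2; H1: μ_1 > μ_2 (two-sample pooled-variance t-test, right-tailed).
s_p² = [(24−1)·0.692² + (25−1)·0.64²]/(24+25−2) = 0.443495
t = (4.85 − 4.37)/√[0.443495·(1/24 + 1/25)] = 2.522
df = n₁ + n₂ − 2 = 47
p-value = P(T ≥ 2.522) ≈ 0.008
Since p ≈ 0.008 < α = 0.05, reject H0; the data support H1.

t = 2.522; reject H0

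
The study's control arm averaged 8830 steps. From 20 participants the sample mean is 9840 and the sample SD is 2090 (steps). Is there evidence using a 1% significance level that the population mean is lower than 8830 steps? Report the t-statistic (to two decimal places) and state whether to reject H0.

t = 2.16; fail to reject H0

H0: μ = 8830; H1: μ < 8830 (one-sample t-test, left-tailed).
t = (x̄ − μ₀)/(s/√n) = (9840 − 8830)/(2090/√20) = 2.16
df = n − 1 = 19
p-value = P(T ≤ 2.16) ≈ 0.978
Since p ≈ 0.978 > α = 0.01, fail to reject H0; the data do not provide sufficient evidence against H0.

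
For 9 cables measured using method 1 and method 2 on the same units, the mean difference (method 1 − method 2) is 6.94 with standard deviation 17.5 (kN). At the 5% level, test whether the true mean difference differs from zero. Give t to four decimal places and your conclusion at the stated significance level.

t = 1.1897; fail to reject H0

H0: μ_d = 0; H1: μ_d ≠ 0 (paired t-test on the differences, two-sided).
t = d̄/(s_d/√n) = 6.94/(17.5/√9) = 1.1897
df = n − 1 = 8
Two-sided p-value ≈ 0.2683
Since p ≈ 0.2683 > α = 0.05, fail to reject H0; the evidence is not statistically significant.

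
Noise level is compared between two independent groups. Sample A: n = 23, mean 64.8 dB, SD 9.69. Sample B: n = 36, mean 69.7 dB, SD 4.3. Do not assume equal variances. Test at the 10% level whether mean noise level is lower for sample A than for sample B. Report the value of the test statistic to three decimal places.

-2.286

Let group 1 = sample A, group 2 = sample B. H0: μ_1 = μ_2; H1: μ_1 < μ_2 (Welch's two-sample t-test, left-tailed).
t = (x̄_1 − x̄_2)/√(s_1²/n_1 + s_2²/n_2) = (64.8 − 69.7)/√(9.69²/23 + 4.3²/36) = -2.286
Welch–Satterthwaite df ≈ 27.61
p-value = P(T ≤ -2.286) ≈ 0.015
Since p ≈ 0.015 < α = 0.1, reject H0; the evidence is statistically significant.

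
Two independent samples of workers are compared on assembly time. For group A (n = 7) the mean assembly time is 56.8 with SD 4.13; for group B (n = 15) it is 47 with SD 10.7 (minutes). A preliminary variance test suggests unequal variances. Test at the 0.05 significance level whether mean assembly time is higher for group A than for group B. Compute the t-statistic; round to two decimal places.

Let group 1 = group A, group 2 = group B. H0: μ_1 = μ_2; H1: μ_1 > μ_2 (Welch's two-sample t-test, right-tailed).
t = (x̄_1 − x̄_2)/√(s_1²/n_1 + s_2²/n_2) = (56.8 − 47)/√(4.13²/7 + 10.7²/15) = 3.09
Welch–Satterthwaite df ≈ 19.68
p-value = P(T ≥ 3.09) ≈ 0.0029
Since p ≈ 0.0029 < α = 0.05, reject H0; the data support H1.

3.09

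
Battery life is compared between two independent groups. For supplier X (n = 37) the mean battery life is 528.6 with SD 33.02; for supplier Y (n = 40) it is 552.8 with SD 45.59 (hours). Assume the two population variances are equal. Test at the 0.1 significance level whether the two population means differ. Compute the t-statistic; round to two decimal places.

Let group 1 = supplier X, group 2 = supplier Y. H0: μ_1 = μ_2; H1: μ_1 ≠ μ_2 (two-sample pooled-variance t-test, two-sided).
s_p² = [(37−1)·33.02² + (40−1)·45.59²]/(37+40−2) = 1604.15
t = (528.6 − 552.8)/√[1604.15·(1/37 + 1/40)] = -2.65
df = n₁ + n₂ − 2 = 75
Two-sided p-value ≈ 0.010
Since p ≈ 0.010 < α = 0.1, reject H0; the evidence is statistically significant.

-2.65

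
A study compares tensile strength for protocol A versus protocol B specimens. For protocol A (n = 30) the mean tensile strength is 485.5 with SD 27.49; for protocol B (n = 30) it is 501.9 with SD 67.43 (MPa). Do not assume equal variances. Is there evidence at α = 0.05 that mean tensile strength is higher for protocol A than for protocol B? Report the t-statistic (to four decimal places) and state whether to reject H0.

Let group 1 = protocol A, group 2 = protocol B. H0: μ_1 = μ_2; H1: μ_1 > μ_2 (Welch's two-sample t-test, right-tailed).
t = (x̄_1 − x̄_2)/√(s_1²/n_1 + s_2²/n_2) = (485.5 − 501.9)/√(27.49²/30 + 67.43²/30) = -1.2336
Welch–Satterthwaite df ≈ 38.38
p-value = P(T ≥ -1.2336) ≈ 0.888
Since p ≈ 0.888 > α = 0.05, fail to reject H0; the data do not provide sufficient evidence against H0.

t = -1.2336; fail to reject H0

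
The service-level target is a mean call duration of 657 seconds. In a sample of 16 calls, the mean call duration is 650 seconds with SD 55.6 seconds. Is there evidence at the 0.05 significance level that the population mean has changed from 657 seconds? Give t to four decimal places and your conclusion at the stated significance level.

H0: μ = 657; H1: μ ≠ 657 (one-sample t-test, two-sided).
t = (x̄ − μ₀)/(s/√n) = (650 − 657)/(55.6/√16) = -0.5036
df = n − 1 = 15
Two-sided p-value ≈ 0.622
Since p ≈ 0.622 > α = 0.05, fail to reject H0; the data do not provide sufficient evidence against H0.

t = -0.5036; fail to reject H0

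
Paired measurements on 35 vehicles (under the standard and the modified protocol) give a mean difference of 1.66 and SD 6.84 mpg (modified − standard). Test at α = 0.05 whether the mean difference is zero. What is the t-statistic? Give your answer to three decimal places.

H0: μ_d = 0; H1: μ_d ≠ 0 (paired t-test on the differences, two-sided).
t = d̄/(s_d/√n) = 1.66/(6.84/√35) = 1.436
df = n − 1 = 34
Two-sided p-value ≈ 0.1602
Since p ≈ 0.1602 > α = 0.05, fail to reject H0; the evidence is not statistically significant.

1.436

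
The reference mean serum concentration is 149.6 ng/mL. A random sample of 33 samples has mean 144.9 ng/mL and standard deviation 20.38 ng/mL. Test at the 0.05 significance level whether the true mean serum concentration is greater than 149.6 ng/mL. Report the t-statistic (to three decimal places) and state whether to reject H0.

t = -1.325; fail to reject H0

H0: μ = 149.6; H1: μ > 149.6 (one-sample t-test, right-tailed).
t = (x̄ − μ₀)/(s/√n) = (144.9 − 149.6)/(20.38/√33) = -1.325
df = n − 1 = 32
p-value = P(T ≥ -1.325) ≈ 0.9027
Since p ≈ 0.9027 > α = 0.05, fail to reject H0; the data do not provide sufficient evidence against H0.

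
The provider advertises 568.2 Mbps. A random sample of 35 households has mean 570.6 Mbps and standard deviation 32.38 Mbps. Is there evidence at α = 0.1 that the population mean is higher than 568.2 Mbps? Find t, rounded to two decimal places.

0.44

H0: μ = 568.2; H1: μ > 568.2 (one-sample t-test, right-tailed).
t = (x̄ − μ₀)/(s/√n) = (570.6 − 568.2)/(32.38/√35) = 0.44
df = n − 1 = 34
p-value = P(T ≥ 0.44) ≈ 0.332
Since p ≈ 0.332 > α = 0.1, fail to reject H0; the data do not provide sufficient evidence against H0.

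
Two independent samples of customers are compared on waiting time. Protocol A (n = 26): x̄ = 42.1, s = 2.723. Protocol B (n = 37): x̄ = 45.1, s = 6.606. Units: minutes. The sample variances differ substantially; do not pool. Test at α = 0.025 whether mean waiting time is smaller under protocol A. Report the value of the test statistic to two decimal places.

-2.48

Let group 1 = protocol A, group 2 = protocol B. H0: μ_1 = μ_2; H1: μ_1 < μ_2 (Welch's two-sample t-test, left-tailed).
t = (x̄_1 − x̄_2)/√(s_1²/n_1 + s_2²/n_2) = (42.1 − 45.1)/√(2.723²/26 + 6.606²/37) = -2.48
Welch–Satterthwaite df ≈ 51.20
p-value = P(T ≤ -2.48) ≈ 0.008
Since p ≈ 0.008 < α = 0.025, reject H0; the evidence is statistically significant.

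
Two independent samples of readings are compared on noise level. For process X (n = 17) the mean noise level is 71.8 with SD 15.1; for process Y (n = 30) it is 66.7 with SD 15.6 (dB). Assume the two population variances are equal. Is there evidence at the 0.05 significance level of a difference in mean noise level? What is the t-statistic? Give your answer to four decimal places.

Let group 1 = process X, group 2 = process Y. H0: μ_1 = μ_2; H1: μ_1 ≠ μ_2 (two-sample pooled-variance t-test, two-sided).
s_p² = [(17−1)·15.1² + (30−1)·15.6²]/(17+30−2) = 237.902
t = (71.8 − 66.7)/√[237.902·(1/17 + 1/30)] = 1.0892
df = n₁ + n₂ − 2 = 45
Two-sided p-value ≈ 0.282
Since p ≈ 0.282 > α = 0.05, fail to reject H0; the data do not provide sufficient evidence against H0.

1.0892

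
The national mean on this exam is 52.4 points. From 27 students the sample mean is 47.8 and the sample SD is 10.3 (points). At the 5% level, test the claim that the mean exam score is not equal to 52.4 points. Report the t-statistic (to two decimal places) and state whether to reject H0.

t = -2.32; reject H0

H0: μ = 52.4; H1: μ ≠ 52.4 (one-sample t-test, two-sided).
t = (x̄ − μ₀)/(s/√n) = (47.8 − 52.4)/(10.3/√27) = -2.32
df = n − 1 = 26
Two-sided p-value ≈ 0.0284
Since p ≈ 0.0284 < α = 0.05, reject H0; the data support H1.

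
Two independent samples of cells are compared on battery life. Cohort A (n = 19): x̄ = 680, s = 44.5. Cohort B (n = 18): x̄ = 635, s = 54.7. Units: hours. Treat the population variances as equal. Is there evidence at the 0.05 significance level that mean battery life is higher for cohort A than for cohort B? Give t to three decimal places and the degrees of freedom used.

Let group 1 = cohort A, group 2 = cohort B. H0: μ_1 = μ_2; H1: μ_1 > μ_2 (two-sample pooled-variance t-test, right-tailed).
s_p² = [(19−1)·44.5² + (18−1)·54.7²]/(19+18−2) = 2471.72
t = (680 − 635)/√[2471.72·(1/19 + 1/18)] = 2.752
df = n₁ + n₂ − 2 = 35
p-value = P(T ≥ 2.752) ≈ 0.005
Since p ≈ 0.005 < α = 0.05, reject H0; the data support H1.

t = 2.752, df = 35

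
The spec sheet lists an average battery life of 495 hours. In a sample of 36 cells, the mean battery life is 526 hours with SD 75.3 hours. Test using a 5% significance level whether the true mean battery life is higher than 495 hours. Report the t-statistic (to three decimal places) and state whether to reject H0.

t = 2.470; reject H0

H0: μ = 495; H1: μ > 495 (one-sample t-test, right-tailed).
t = (x̄ − μ₀)/(s/√n) = (526 − 495)/(75.3/√36) = 2.470
df = n − 1 = 35
p-value = P(T ≥ 2.470) ≈ 0.0093
Since p ≈ 0.0093 < α = 0.05, reject H0; the data support H1.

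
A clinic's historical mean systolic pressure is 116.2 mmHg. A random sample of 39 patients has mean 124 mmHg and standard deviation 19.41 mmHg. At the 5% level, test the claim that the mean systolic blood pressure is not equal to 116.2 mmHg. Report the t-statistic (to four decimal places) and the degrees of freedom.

t = 2.5096, df = 38

H0: μ = 116.2; H1: μ ≠ 116.2 (one-sample t-test, two-sided).
t = (x̄ − μ₀)/(s/√n) = (124 − 116.2)/(19.41/√39) = 2.5096
df = n − 1 = 38
Two-sided p-value ≈ 0.0165
Since p ≈ 0.0165 < α = 0.05, reject H0; the evidence is statistically significant.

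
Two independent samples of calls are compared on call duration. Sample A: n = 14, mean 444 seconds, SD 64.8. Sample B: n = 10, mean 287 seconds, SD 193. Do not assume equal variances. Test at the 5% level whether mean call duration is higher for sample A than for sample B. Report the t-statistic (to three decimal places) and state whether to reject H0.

Let group 1 = sample A, group 2 = sample B. H0: μ_1 = μ_2; H1: μ_1 > μ_2 (Welch's two-sample t-test, right-tailed).
t = (x̄_1 − x̄_2)/√(s_1²/n_1 + s_2²/n_2) = (444 − 287)/√(64.8²/14 + 193²/10) = 2.475
Welch–Satterthwaite df ≈ 10.46
p-value = P(T ≥ 2.475) ≈ 0.016
Since p ≈ 0.016 < α = 0.05, reject H0; the data support H1.

t = 2.475; reject H0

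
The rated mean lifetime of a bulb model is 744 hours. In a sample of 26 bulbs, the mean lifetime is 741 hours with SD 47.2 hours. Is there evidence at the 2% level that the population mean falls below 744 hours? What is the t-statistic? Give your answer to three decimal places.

-0.324

H0: μ = 744; H1: μ < 744 (one-sample t-test, left-tailed).
t = (x̄ − μ₀)/(s/√n) = (741 − 744)/(47.2/√26) = -0.324
df = n − 1 = 25
p-value = P(T ≤ -0.324) ≈ 0.374
Since p ≈ 0.374 > α = 0.02, fail to reject H0; the data do not provide sufficient evidence against H0.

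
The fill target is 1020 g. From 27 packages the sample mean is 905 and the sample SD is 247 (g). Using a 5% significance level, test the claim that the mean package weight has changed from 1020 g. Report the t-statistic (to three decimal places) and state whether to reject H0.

t = -2.419; reject H0

H0: μ = 1020; H1: μ ≠ 1020 (one-sample t-test, two-sided).
t = (x̄ − μ₀)/(s/√n) = (905 − 1020)/(247/√27) = -2.419
df = n − 1 = 26
Two-sided p-value ≈ 0.0228
Since p ≈ 0.0228 < α = 0.05, reject H0; the data support H1.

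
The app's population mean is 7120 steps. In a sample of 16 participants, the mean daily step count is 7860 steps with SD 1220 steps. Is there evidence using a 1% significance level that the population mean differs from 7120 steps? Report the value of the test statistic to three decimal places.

H0: μ = 7120; H1: μ ≠ 7120 (one-sample t-test, two-sided).
t = (x̄ − μ₀)/(s/√n) = (7860 − 7120)/(1220/√16) = 2.426
df = n − 1 = 15
Two-sided p-value ≈ 0.0283
Since p ≈ 0.0283 > α = 0.01, fail to reject H0; the data do not provide sufficient evidence against H0.

2.426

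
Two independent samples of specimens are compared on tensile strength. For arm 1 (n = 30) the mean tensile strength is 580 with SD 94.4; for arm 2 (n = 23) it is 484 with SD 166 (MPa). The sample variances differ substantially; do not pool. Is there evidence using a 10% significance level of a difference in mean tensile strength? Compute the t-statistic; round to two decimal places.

2.48

Let group 1 = arm 1, group 2 = arm 2. H0: μ_1 = μ_2; H1: μ_1 ≠ μ_2 (Welch's two-sample t-test, two-sided).
t = (x̄_1 − x̄_2)/√(s_1²/n_1 + s_2²/n_2) = (580 − 484)/√(94.4²/30 + 166²/23) = 2.48
Welch–Satterthwaite df ≈ 32.73
Two-sided p-value ≈ 0.0183
Since p ≈ 0.0183 < α = 0.1, reject H0; the data support H1.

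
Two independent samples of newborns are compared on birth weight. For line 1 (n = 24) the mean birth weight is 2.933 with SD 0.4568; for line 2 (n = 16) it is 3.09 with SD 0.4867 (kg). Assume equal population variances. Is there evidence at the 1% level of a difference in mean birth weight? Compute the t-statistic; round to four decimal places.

-1.0376

Let group 1 = line 1, group 2 = line 2. H0: μ_1 = μ_2; H1: μ_1 ≠ μ_2 (two-sample pooled-variance t-test, two-sided).
s_p² = [(24−1)·0.4568² + (16−1)·0.4867²]/(24+16−2) = 0.219802
t = (2.933 − 3.09)/√[0.219802·(1/24 + 1/16)] = -1.0376
df = n₁ + n₂ − 2 = 38
Two-sided p-value ≈ 0.306
Since p ≈ 0.306 > α = 0.01, fail to reject H0; the evidence is not statistically significant.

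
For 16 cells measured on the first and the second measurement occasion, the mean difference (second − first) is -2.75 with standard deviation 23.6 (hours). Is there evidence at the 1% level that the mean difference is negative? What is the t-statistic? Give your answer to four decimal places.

-0.4661

H0: μ_d = 0; H1: μ_d < 0 (paired t-test on the differences, left-tailed).
t = d̄/(s_d/√n) = -2.75/(23.6/√16) = -0.4661
df = n − 1 = 15
p-value = P(T ≤ -0.4661) ≈ 0.3239
Since p ≈ 0.3239 > α = 0.01, fail to reject H0; the evidence is not statistically significant.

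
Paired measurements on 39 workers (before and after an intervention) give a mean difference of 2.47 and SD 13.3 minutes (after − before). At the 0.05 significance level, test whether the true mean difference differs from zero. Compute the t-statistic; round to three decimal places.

1.160

H0: μ_d = 0; H1: μ_d ≠ 0 (paired t-test on the differences, two-sided).
t = d̄/(s_d/√n) = 2.47/(13.3/√39) = 1.160
df = n − 1 = 38
Two-sided p-value ≈ 0.253
Since p ≈ 0.253 > α = 0.05, fail to reject H0; the evidence is not statistically significant.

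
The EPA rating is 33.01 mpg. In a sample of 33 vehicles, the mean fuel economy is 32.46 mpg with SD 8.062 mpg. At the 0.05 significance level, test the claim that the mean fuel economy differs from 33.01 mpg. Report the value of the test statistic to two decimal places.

-0.39

H0: μ = 33.01; H1: μ ≠ 33.01 (one-sample t-test, two-sided).
t = (x̄ − μ₀)/(s/√n) = (32.46 − 33.01)/(8.062/√33) = -0.39
df = n − 1 = 32
Two-sided p-value ≈ 0.6977
Since p ≈ 0.6977 > α = 0.05, fail to reject H0; the evidence is not statistically significant.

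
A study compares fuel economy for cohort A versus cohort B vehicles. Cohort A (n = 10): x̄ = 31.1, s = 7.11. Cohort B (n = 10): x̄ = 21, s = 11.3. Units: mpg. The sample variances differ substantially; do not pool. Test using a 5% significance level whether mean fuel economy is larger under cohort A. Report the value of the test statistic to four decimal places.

2.3923

Let group 1 = cohort A, group 2 = cohort B. H0: μ_1 = μ_2; H1: μ_1 > μ_2 (Welch's two-sample t-test, right-tailed).
t = (x̄_1 − x̄_2)/√(s_1²/n_1 + s_2²/n_2) = (31.1 − 21)/√(7.11²/10 + 11.3²/10) = 2.3923
Welch–Satterthwaite df ≈ 15.16
p-value = P(T ≥ 2.3923) ≈ 0.015
Since p ≈ 0.015 < α = 0.05, reject H0; the evidence is statistically significant.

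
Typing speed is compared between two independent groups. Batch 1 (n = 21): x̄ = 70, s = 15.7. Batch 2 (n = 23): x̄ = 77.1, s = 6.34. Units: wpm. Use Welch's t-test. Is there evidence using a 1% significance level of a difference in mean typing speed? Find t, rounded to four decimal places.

Let group 1 = batch 1, group 2 = batch 2. H0: μ_1 = μ_2; H1: μ_1 ≠ μ_2 (Welch's two-sample t-test, two-sided).
t = (x̄_1 − x̄_2)/√(s_1²/n_1 + s_2²/n_2) = (70 − 77.1)/√(15.7²/21 + 6.34²/23) = -1.9334
Welch–Satterthwaite df ≈ 25.88
Two-sided p-value ≈ 0.0642
Since p ≈ 0.0642 > α = 0.01, fail to reject H0; the evidence is not statistically significant.

-1.9334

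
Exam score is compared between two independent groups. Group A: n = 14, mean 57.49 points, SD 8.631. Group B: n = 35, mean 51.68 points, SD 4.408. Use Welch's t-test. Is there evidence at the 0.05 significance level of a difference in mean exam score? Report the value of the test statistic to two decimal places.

2.40

Let group 1 = group A, group 2 = group B. H0: μ_1 = μ_2; H1: μ_1 ≠ μ_2 (Welch's two-sample t-test, two-sided).
t = (x̄_1 − x̄_2)/√(s_1²/n_1 + s_2²/n_2) = (57.49 − 51.68)/√(8.631²/14 + 4.408²/35) = 2.40
Welch–Satterthwaite df ≈ 15.79
Two-sided p-value ≈ 0.029
Since p ≈ 0.029 < α = 0.05, reject H0; the data support H1.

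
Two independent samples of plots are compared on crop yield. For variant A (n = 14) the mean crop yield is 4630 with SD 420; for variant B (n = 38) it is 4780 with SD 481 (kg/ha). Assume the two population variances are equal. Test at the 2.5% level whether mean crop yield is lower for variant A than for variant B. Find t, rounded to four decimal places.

-1.0298

Let group 1 = variant A, group 2 = variant B. H0: μ_1 = μ_2; H1: μ_1 < μ_2 (two-sample pooled-variance t-test, left-tailed).
s_p² = [(14−1)·420² + (38−1)·481²]/(14+38−2) = 217071
t = (4630 − 4780)/√[217071·(1/14 + 1/38)] = -1.0298
df = n₁ + n₂ − 2 = 50
p-value = P(T ≤ -1.0298) ≈ 0.1540
Since p ≈ 0.1540 > α = 0.025, fail to reject H0; the evidence is not statistically significant.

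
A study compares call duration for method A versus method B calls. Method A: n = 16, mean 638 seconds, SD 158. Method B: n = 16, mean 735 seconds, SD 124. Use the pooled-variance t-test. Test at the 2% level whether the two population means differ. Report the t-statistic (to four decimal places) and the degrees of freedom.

Let group 1 = method A, group 2 = method B. H0: μ_1 = μ_2; H1: μ_1 ≠ μ_2 (two-sample pooled-variance t-test, two-sided).
s_p² = [(16−1)·158² + (16−1)·124²]/(16+16−2) = 20170
t = (638 − 735)/√[20170·(1/16 + 1/16)] = -1.9318
df = n₁ + n₂ − 2 = 30
Two-sided p-value ≈ 0.0629
Since p ≈ 0.0629 > α = 0.02, fail to reject H0; the evidence is not statistically significant.

t = -1.9318, df = 30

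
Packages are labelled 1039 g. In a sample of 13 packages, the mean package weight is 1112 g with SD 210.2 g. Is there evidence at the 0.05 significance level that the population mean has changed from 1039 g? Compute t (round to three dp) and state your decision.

H0: μ = 1039; H1: μ ≠ 1039 (one-sample t-test, two-sided).
t = (x̄ − μ₀)/(s/√n) = (1112 − 1039)/(210.2/√13) = 1.252
df = n − 1 = 12
Two-sided p-value ≈ 0.234
Since p ≈ 0.234 > α = 0.05, fail to reject H0; the data do not provide sufficient evidence against H0.

t = 1.252; fail to reject H0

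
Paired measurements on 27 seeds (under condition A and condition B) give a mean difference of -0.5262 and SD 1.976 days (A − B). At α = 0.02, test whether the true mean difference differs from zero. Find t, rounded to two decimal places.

-1.38

H0: μ_d = 0; H1: μ_d ≠ 0 (paired t-test on the differences, two-sided).
t = d̄/(s_d/√n) = -0.5262/(1.976/√27) = -1.38
df = n − 1 = 26
Two-sided p-value ≈ 0.178
Since p ≈ 0.178 > α = 0.02, fail to reject H0; the evidence is not statistically significant.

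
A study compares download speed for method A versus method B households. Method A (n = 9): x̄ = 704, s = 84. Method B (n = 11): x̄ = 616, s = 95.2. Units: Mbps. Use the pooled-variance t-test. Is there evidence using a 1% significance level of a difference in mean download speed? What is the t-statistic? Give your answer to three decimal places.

2.166

Let group 1 = method A, group 2 = method B. H0: μ_1 = μ_2; H1: μ_1 ≠ μ_2 (two-sample pooled-variance t-test, two-sided).
s_p² = [(9−1)·84² + (11−1)·95.2²]/(9+11−2) = 8171.02
t = (704 − 616)/√[8171.02·(1/9 + 1/11)] = 2.166
df = n₁ + n₂ − 2 = 18
Two-sided p-value ≈ 0.044
Since p ≈ 0.044 > α = 0.01, fail to reject H0; the data do not provide sufficient evidence against H0.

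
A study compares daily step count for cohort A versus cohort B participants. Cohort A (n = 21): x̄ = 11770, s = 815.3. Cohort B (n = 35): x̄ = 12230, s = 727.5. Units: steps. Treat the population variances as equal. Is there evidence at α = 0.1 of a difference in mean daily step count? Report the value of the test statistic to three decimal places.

Let group 1 = cohort A, group 2 = cohort B. H0: μ_1 = μ_2; H1: μ_1 ≠ μ_2 (two-sample pooled-variance t-test, two-sided).
s_p² = [(21−1)·815.3² + (35−1)·727.5²]/(21+35−2) = 579426
t = (11770 − 12230)/√[579426·(1/21 + 1/35)] = -2.189
df = n₁ + n₂ − 2 = 54
Two-sided p-value ≈ 0.033
Since p ≈ 0.033 < α = 0.1, reject H0; the evidence is statistically significant.

-2.189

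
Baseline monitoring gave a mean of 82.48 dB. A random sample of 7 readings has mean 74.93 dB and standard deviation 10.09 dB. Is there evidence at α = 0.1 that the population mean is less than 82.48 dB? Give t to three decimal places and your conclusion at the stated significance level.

H0: μ = 82.48; H1: μ < 82.48 (one-sample t-test, left-tailed).
t = (x̄ − μ₀)/(s/√n) = (74.93 − 82.48)/(10.09/√7) = -1.980
df = n − 1 = 6
p-value = P(T ≤ -1.980) ≈ 0.048
Since p ≈ 0.048 < α = 0.1, reject H0; the data support H1.

t = -1.980; reject H0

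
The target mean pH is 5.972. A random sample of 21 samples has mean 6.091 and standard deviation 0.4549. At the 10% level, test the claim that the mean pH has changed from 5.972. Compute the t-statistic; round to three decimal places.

1.199

H0: μ = 5.972; H1: μ ≠ 5.972 (one-sample t-test, two-sided).
t = (x̄ − μ₀)/(s/√n) = (6.091 − 5.972)/(0.4549/√21) = 1.199
df = n − 1 = 20
Two-sided p-value ≈ 0.245
Since p ≈ 0.245 > α = 0.1, fail to reject H0; the data do not provide sufficient evidence against H0.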